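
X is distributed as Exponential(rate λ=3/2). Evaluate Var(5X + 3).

For X ~ Exponential(rate λ=3/2):
Var(X) = \frac{4}{9}
Var(5X + 3) = (5)² × Var(X) = 25 × \frac{4}{9} = \frac{100}{9}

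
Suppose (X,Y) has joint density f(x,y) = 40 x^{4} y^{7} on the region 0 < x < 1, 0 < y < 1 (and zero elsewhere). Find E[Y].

E[Y] = ∫_0^1 ∫_0^1 y × f(x,y) dx dy
= \frac{8}{9}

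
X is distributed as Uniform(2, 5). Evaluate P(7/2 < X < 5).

P(7/2 < X < 5) = ∫_{7/2}^{5} f(x) dx
where f(x) = \frac{1}{3}
= \frac{1}{2}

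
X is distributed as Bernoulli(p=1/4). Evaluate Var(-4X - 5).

For X ~ Bernoulli(p=1/4):
Var(X) = \frac{3}{16}
Var(-4X - 5) = (-4)² × Var(X) = 16 × \frac{3}{16} = 3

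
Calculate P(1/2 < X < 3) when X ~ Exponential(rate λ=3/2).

P(1/2 < X < 3) = ∫_{1/2}^{3} f(x) dx
where f(x) = \frac{3 e^{- \frac{3 x}{2}}}{2}
= - \frac{1}{e^{\frac{9}{2}}} + e^{- \frac{3}{4}}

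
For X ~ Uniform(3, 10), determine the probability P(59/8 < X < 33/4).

P(59/8 < X < 33/4) = ∫_{59/8}^{33/4} f(x) dx
where f(x) = \frac{1}{7}
= \frac{1}{8}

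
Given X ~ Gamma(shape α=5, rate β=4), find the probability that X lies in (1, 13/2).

P(1 < X < 13/2) = ∫_{1}^{13/2} f(x) dx
where f(x) = \frac{128 x^{4} e^{- 4 x}}{3}
= \frac{-67005 + 103 e^{22}}{3 e^{26}}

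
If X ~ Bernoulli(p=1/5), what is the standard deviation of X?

For X ~ Bernoulli(p=1/5):
Var(X) = \frac{4}{25}
SD(X) = √(Var(X)) = √(\frac{4}{25}) = \frac{2}{5}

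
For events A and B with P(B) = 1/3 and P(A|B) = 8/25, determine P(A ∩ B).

By definition, P(A|B) = P(A ∩ B) / P(B)
So P(A ∩ B) = P(A|B) × P(B)
= 8/25 × 1/3
= 8/75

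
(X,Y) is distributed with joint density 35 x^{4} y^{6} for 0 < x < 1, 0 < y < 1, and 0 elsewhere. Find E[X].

E[X] = ∫_0^1 ∫_0^1 x × f(x,y) dy dx
= ∫_0^1 ∫_0^1 x × (35 x^{4} y^{6}) dy dx
= \frac{5}{6}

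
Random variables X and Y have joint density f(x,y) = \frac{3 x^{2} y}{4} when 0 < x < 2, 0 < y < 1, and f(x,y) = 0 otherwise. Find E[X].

f_X(x) = ∫_0^1 \frac{3 x^{2} y}{4} dy = \frac{3 x^{2}}{8}
E[X] = ∫_0^2 x × (\frac{3 x^{2}}{8}) dx = \frac{3}{2}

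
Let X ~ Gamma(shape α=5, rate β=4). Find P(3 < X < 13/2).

P(3 < X < 13/2) = ∫_{3}^{13/2} f(x) dx
where f(x) = \frac{128 x^{4} e^{- 4 x}}{3}
= \frac{-22335 + 1237 e^{14}}{e^{26}}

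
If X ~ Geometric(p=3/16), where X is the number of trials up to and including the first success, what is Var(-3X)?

For X ~ Geometric(p=3/16), where X is the number of trials up to and including the first success:
Var(X) = \frac{208}{9}
Var(-3X) = (-3)² × Var(X) = 9 × \frac{208}{9} = 208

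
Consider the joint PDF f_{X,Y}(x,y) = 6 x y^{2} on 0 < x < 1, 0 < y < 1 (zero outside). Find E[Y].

E[Y] = ∫_0^1 ∫_0^1 y × f(x,y) dx dy
= \frac{3}{4}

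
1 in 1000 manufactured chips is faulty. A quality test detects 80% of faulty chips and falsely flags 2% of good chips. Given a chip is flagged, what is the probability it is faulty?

Let D = the rare event, + = positive/flagged.
P(D) = 1/1000
P(+|D) = 80/100 = 4/5
P(+|D') = 2/100 = 1/50
P(+) = P(+|D)P(D) + P(+|D')P(D')
     = \frac{4}{5} × \frac{1}{1000} + \frac{1}{50} × \frac{999}{1000}
     = \frac{1039}{50000}
P(D|+) = P(+|D)P(D)/P(+) = \frac{40}{1039}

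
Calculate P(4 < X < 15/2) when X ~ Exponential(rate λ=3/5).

P(4 < X < 15/2) = ∫_{4}^{15/2} f(x) dx
where f(x) = \frac{3 e^{- \frac{3 x}{5}}}{5}
= - \frac{1}{e^{\frac{9}{2}}} + e^{- \frac{12}{5}}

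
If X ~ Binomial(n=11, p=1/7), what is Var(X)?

For X ~ Binomial(n=11, p=1/7):
Var(X) = \frac{66}{49}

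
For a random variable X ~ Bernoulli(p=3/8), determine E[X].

For X ~ Bernoulli(p=3/8), the expected value is:
E[X] = \frac{3}{8}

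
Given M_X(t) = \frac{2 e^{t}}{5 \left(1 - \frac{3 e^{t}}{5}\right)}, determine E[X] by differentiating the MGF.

To find E[X], compute M^(1)(0):
M^(1)(t) = \frac{2 e^{t}}{5 \left(1 - \frac{3 e^{t}}{5}\right)} + \frac{6 e^{2 t}}{25 \left(1 - \frac{3 e^{t}}{5}\right)^{2}}
M^(1)(0) = \frac{5}{2}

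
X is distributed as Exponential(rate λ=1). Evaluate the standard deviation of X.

For X ~ Exponential(rate λ=1):
Var(X) = 1
SD(X) = √(Var(X)) = √(1) = 1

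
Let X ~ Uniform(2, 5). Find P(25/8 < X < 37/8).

P(25/8 < X < 37/8) = ∫_{25/8}^{37/8} f(x) dx
where f(x) = \frac{1}{3}
= \frac{1}{2}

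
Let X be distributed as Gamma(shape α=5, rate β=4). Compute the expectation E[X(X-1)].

E[X(X-1)] = E[X² - X] = E[X²] - E[X]
E[X] = \frac{5}{4}
E[X²] = Var(X) + (E[X])² = \frac{5}{16} + (\frac{5}{4})² = \frac{15}{8}
E[X(X-1)] = \frac{15}{8} - \frac{5}{4} = \frac{5}{8}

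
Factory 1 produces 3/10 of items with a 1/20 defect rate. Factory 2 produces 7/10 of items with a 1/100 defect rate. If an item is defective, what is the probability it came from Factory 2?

Using Bayes' theorem:
P(F1) = 3/10, P(D|F1) = 1/20
P(F2) = 7/10, P(D|F2) = 1/100
P(D) = P(D|F1)P(F1) + P(D|F2)P(F2)
     = \frac{11}{500}
P(F2|D) = P(D|F2)P(F2) / P(D)
= \frac{7}{22}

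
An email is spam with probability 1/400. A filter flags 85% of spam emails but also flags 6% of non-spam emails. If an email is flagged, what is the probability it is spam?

Let D = the rare event, + = positive/flagged.
P(D) = 1/400
P(+|D) = 85/100 = 17/20
P(+|D') = 6/100 = 3/50
P(+) = P(+|D)P(D) + P(+|D')P(D')
     = \frac{17}{20} × \frac{1}{400} + \frac{3}{50} × \frac{399}{400}
     = \frac{2479}{40000}
P(D|+) = P(+|D)P(D)/P(+) = \frac{85}{2479}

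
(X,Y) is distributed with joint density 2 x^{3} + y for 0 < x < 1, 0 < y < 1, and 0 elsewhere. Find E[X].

E[X] = ∫_0^1 ∫_0^1 x × f(x,y) dy dx
= ∫_0^1 ∫_0^1 x × (2 x^{3} + y) dy dx
= \frac{13}{20}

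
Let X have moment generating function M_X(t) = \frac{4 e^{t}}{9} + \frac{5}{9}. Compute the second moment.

To find E[X^2], compute M^(2)(0):
M^(1)(t) = \frac{4 e^{t}}{9}
M^(2)(t) = \frac{4 e^{t}}{9}
M^(2)(0) = \frac{4}{9}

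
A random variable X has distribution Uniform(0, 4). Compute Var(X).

For X ~ Uniform(0, 4):
Var(X) = \frac{4}{3}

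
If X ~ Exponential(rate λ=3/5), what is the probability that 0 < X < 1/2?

P(0 < X < 1/2) = ∫_{0}^{1/2} f(x) dx
where f(x) = \frac{3 e^{- \frac{3 x}{5}}}{5}
= 1 - e^{- \frac{3}{10}}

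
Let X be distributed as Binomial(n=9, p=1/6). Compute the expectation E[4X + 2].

For X ~ Binomial(n=9, p=1/6):
E[X] = \frac{3}{2}
E[4X + 2] = 4 × E[X] + 2 = 8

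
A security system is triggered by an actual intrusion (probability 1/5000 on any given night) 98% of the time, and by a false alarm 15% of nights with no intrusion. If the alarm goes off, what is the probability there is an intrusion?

Let D = the rare event, + = positive/flagged.
P(D) = 1/5000
P(+|D) = 98/100 = 49/50
P(+|D') = 15/100 = 3/20
P(+) = P(+|D)P(D) + P(+|D')P(D')
     = \frac{49}{50} × \frac{1}{5000} + \frac{3}{20} × \frac{4999}{5000}
     = \frac{75083}{500000}
P(D|+) = P(+|D)P(D)/P(+) = \frac{98}{75083}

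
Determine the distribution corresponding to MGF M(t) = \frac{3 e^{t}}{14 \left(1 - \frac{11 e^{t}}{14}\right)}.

The MGF M(t) = \frac{3 e^{t}}{14 \left(1 - \frac{11 e^{t}}{14}\right)} is the standard form for the Geometric distribution.
Comparing with the known MGF formula identifies: Geometric(p=3/14), X = trial number of first success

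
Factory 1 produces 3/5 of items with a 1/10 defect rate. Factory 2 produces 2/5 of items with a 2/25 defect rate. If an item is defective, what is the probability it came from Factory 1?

Using Bayes' theorem:
P(F1) = 3/5, P(D|F1) = 1/10
P(F2) = 2/5, P(D|F2) = 2/25
P(D) = P(D|F1)P(F1) + P(D|F2)P(F2)
     = \frac{23}{250}
P(F1|D) = P(D|F1)P(F1) / P(D)
= \frac{15}{23}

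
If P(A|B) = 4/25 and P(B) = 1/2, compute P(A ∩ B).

By definition, P(A|B) = P(A ∩ B) / P(B)
So P(A ∩ B) = P(A|B) × P(B)
= 4/25 × 1/2
= 2/25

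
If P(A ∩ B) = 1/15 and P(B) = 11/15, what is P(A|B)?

P(A|B) = P(A ∩ B) / P(B)
= (1/15) / (11/15)
= 1/11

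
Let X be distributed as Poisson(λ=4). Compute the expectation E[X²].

Using the identity E[X²] = Var(X) + (E[X])²:
E[X] = 4
Var(X) = 4
E[X²] = 4 + (4)²
= 20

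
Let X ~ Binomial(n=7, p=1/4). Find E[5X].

For X ~ Binomial(n=7, p=1/4):
E[X] = \frac{7}{4}
E[5X] = 5 × E[X] + 0 = \frac{35}{4}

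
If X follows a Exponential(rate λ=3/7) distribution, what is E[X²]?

Using the identity E[X²] = Var(X) + (E[X])²:
E[X] = \frac{7}{3}
Var(X) = \frac{49}{9}
E[X²] = \frac{49}{9} + (\frac{7}{3})²
= \frac{98}{9}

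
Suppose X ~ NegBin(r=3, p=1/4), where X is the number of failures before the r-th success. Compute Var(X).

For X ~ NegBin(r=3, p=1/4), where X is the number of failures before the r-th success:
Var(X) = 36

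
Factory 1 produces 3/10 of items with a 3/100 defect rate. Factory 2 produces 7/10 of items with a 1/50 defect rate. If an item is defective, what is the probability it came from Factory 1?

Using Bayes' theorem:
P(F1) = 3/10, P(D|F1) = 3/100
P(F2) = 7/10, P(D|F2) = 1/50
P(D) = P(D|F1)P(F1) + P(D|F2)P(F2)
     = \frac{23}{1000}
P(F1|D) = P(D|F1)P(F1) / P(D)
= \frac{9}{23}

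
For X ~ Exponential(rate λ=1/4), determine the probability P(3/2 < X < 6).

P(3/2 < X < 6) = ∫_{3/2}^{6} f(x) dx
where f(x) = \frac{e^{- \frac{x}{4}}}{4}
= - \frac{1}{e^{\frac{3}{2}}} + e^{- \frac{3}{8}}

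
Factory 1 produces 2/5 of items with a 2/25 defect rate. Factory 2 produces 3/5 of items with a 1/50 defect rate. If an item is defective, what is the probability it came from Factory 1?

Using Bayes' theorem:
P(F1) = 2/5, P(D|F1) = 2/25
P(F2) = 3/5, P(D|F2) = 1/50
P(D) = P(D|F1)P(F1) + P(D|F2)P(F2)
     = \frac{11}{250}
P(F1|D) = P(D|F1)P(F1) / P(D)
= \frac{8}{11}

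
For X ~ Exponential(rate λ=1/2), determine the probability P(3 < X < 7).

P(3 < X < 7) = ∫_{3}^{7} f(x) dx
where f(x) = \frac{e^{- \frac{x}{2}}}{2}
= - \frac{1 - e^{2}}{e^{\frac{7}{2}}}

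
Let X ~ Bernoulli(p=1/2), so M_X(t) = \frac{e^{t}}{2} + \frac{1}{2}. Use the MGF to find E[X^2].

To find E[X^2], compute M^(2)(0):
M^(1)(t) = \frac{e^{t}}{2}
M^(2)(t) = \frac{e^{t}}{2}
M^(2)(0) = \frac{1}{2}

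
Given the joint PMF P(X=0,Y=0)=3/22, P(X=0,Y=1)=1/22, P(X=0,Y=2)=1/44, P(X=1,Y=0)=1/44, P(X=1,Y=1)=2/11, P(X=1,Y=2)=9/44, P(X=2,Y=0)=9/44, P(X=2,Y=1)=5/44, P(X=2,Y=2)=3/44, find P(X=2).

P(X=2) = P(X=2,Y=0) + P(X=2,Y=1) + P(X=2,Y=2)
= 9/44 + 5/44 + 3/44
= 17/44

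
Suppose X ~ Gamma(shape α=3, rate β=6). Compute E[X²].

Using the identity E[X²] = Var(X) + (E[X])²:
E[X] = \frac{1}{2}
Var(X) = \frac{1}{12}
E[X²] = \frac{1}{12} + (\frac{1}{2})²
= \frac{1}{3}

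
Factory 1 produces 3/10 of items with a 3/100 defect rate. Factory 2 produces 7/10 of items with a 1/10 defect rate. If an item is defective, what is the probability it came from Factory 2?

Using Bayes' theorem:
P(F1) = 3/10, P(D|F1) = 3/100
P(F2) = 7/10, P(D|F2) = 1/10
P(D) = P(D|F1)P(F1) + P(D|F2)P(F2)
     = \frac{79}{1000}
P(F2|D) = P(D|F2)P(F2) / P(D)
= \frac{70}{79}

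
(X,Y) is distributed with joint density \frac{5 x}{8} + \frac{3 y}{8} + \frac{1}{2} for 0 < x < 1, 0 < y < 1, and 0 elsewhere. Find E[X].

E[X] = ∫_0^1 ∫_0^1 x × f(x,y) dy dx
= ∫_0^1 ∫_0^1 x × (\frac{5 x}{8} + \frac{3 y}{8} + \frac{1}{2}) dy dx
= \frac{53}{96}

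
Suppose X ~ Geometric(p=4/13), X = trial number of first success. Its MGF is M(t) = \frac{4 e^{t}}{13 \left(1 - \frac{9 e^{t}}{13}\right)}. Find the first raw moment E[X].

To find E[X], compute M^(1)(0):
M^(1)(t) = \frac{4 e^{t}}{13 \left(1 - \frac{9 e^{t}}{13}\right)} + \frac{36 e^{2 t}}{169 \left(1 - \frac{9 e^{t}}{13}\right)^{2}}
M^(1)(0) = \frac{13}{4}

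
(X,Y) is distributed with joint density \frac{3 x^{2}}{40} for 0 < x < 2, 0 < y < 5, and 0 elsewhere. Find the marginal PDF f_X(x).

f_X(x) = ∫_0^5 f(x,y) dy
= ∫_0^5 \frac{3 x^{2}}{40} dy
= \frac{3 x^{2}}{8} for 0 < x < 2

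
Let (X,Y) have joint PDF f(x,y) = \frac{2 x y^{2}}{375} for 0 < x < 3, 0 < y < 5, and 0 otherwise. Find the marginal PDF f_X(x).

f_X(x) = ∫_0^5 f(x,y) dy
= ∫_0^5 \frac{2 x y^{2}}{375} dy
= \frac{2 x}{9} for 0 < x < 3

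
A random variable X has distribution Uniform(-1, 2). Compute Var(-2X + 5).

For X ~ Uniform(-1, 2):
Var(X) = \frac{3}{4}
Var(-2X + 5) = (-2)² × Var(X) = 4 × \frac{3}{4} = 3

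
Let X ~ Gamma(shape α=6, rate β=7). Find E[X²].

Using the identity E[X²] = Var(X) + (E[X])²:
E[X] = \frac{6}{7}
Var(X) = \frac{6}{49}
E[X²] = \frac{6}{49} + (\frac{6}{7})²
= \frac{6}{7}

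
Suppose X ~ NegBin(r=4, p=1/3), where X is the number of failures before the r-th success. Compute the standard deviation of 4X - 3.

For X ~ NegBin(r=4, p=1/3), where X is the number of failures before the r-th success:
Var(X) = 24
SD(X) = √(Var(X)) = √(24) = 2 \sqrt{6}
SD(4X - 3) = |4| × SD(X) = 4 × 2 \sqrt{6} = 8 \sqrt{6}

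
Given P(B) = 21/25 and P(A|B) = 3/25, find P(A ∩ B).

By definition, P(A|B) = P(A ∩ B) / P(B)
So P(A ∩ B) = P(A|B) × P(B)
= 3/25 × 21/25
= 63/625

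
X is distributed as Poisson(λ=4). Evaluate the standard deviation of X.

For X ~ Poisson(λ=4):
Var(X) = 4
SD(X) = √(Var(X)) = √(4) = 2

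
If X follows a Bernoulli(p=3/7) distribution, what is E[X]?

For X ~ Bernoulli(p=3/7), the expected value is:
E[X] = \frac{3}{7}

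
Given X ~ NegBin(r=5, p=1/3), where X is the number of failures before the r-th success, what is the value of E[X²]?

Using the identity E[X²] = Var(X) + (E[X])²:
E[X] = 10
Var(X) = 30
E[X²] = 30 + (10)²
= 130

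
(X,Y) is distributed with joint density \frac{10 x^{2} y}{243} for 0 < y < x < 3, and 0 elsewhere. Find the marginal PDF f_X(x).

f_X(x) = ∫_0^x \frac{10 x^{2} y}{243} dy = \frac{5 x^{4}}{243}
for 0 < x < 3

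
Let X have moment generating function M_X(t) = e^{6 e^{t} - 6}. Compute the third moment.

To find E[X^3], compute M^(3)(0):
M^(1)(t) = 6 e^{t} e^{6 e^{t} - 6}
M^(2)(t) = 36 e^{2 t} e^{6 e^{t} - 6} + 6 e^{t} e^{6 e^{t} - 6}
M^(3)(t) = 216 e^{3 t} e^{6 e^{t} - 6} + 108 e^{2 t} e^{6 e^{t} - 6} + 6 e^{t} e^{6 e^{t} - 6}
M^(3)(0) = 330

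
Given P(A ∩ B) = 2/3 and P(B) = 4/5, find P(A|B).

P(A|B) = P(A ∩ B) / P(B)
= (2/3) / (4/5)
= 5/6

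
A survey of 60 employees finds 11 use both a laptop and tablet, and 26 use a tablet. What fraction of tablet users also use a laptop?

P(A ∩ B) = 11/60
P(B) = 26/60 = 13/30
P(A|B) = P(A ∩ B) / P(B) = (11/60) / (13/30) = 11/26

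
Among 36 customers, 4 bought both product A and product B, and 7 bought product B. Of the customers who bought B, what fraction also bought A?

P(A ∩ B) = 4/36 = 1/9
P(B) = 7/36
P(A|B) = P(A ∩ B) / P(B) = (1/9) / (7/36) = 4/7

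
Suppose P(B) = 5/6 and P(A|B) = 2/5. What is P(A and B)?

By definition, P(A|B) = P(A ∩ B) / P(B)
So P(A ∩ B) = P(A|B) × P(B)
= 2/5 × 5/6
= 1/3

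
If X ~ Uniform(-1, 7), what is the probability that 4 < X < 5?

P(4 < X < 5) = ∫_{4}^{5} f(x) dx
where f(x) = \frac{1}{8}
= \frac{1}{8}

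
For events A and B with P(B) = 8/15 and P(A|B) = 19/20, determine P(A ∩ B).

By definition, P(A|B) = P(A ∩ B) / P(B)
So P(A ∩ B) = P(A|B) × P(B)
= 19/20 × 8/15
= 38/75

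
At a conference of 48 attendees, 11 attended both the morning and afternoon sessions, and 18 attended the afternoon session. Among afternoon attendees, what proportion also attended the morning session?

P(A ∩ B) = 11/48
P(B) = 18/48 = 3/8
P(A|B) = P(A ∩ B) / P(B) = (11/48) / (3/8) = 11/18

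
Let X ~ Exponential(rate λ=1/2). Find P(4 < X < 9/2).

P(4 < X < 9/2) = ∫_{4}^{9/2} f(x) dx
where f(x) = \frac{e^{- \frac{x}{2}}}{2}
= - \frac{1}{e^{\frac{9}{4}}} + e^{-2}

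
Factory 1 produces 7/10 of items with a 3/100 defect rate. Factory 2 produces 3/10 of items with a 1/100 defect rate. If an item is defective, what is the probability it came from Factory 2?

Using Bayes' theorem:
P(F1) = 7/10, P(D|F1) = 3/100
P(F2) = 3/10, P(D|F2) = 1/100
P(D) = P(D|F1)P(F1) + P(D|F2)P(F2)
     = \frac{3}{125}
P(F2|D) = P(D|F2)P(F2) / P(D)
= \frac{1}{8}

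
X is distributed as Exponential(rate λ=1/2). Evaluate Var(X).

For X ~ Exponential(rate λ=1/2):
Var(X) = 4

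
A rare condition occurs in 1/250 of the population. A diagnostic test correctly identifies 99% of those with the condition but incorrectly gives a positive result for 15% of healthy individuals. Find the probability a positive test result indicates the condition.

Let D = the rare event, + = positive/flagged.
P(D) = 1/250
P(+|D) = 99/100
P(+|D') = 15/100 = 3/20
P(+) = P(+|D)P(D) + P(+|D')P(D')
     = \frac{99}{100} × \frac{1}{250} + \frac{3}{20} × \frac{249}{250}
     = \frac{1917}{12500}
P(D|+) = P(+|D)P(D)/P(+) = \frac{11}{426}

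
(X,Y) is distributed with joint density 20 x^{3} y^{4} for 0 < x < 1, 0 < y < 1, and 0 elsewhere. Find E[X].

E[X] = ∫_0^1 ∫_0^1 x × f(x,y) dy dx
= ∫_0^1 ∫_0^1 x × (20 x^{3} y^{4}) dy dx
= \frac{4}{5}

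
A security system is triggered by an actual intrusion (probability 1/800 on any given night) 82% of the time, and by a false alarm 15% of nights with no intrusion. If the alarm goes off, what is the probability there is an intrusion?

Let D = the rare event, + = positive/flagged.
P(D) = 1/800
P(+|D) = 82/100 = 41/50
P(+|D') = 15/100 = 3/20
P(+) = P(+|D)P(D) + P(+|D')P(D')
     = \frac{41}{50} × \frac{1}{800} + \frac{3}{20} × \frac{799}{800}
     = \frac{12067}{80000}
P(D|+) = P(+|D)P(D)/P(+) = \frac{82}{12067}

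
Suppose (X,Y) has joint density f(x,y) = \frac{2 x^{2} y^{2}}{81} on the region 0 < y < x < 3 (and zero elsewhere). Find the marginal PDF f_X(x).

f_X(x) = ∫_0^x \frac{2 x^{2} y^{2}}{81} dy = \frac{2 x^{5}}{243}
for 0 < x < 3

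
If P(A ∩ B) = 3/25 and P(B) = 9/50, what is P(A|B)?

P(A|B) = P(A ∩ B) / P(B)
= (3/25) / (9/50)
= 2/3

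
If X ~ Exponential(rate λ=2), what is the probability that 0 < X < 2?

P(0 < X < 2) = ∫_{0}^{2} f(x) dx
where f(x) = 2 e^{- 2 x}
= 1 - e^{-4}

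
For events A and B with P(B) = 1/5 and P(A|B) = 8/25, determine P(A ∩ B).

By definition, P(A|B) = P(A ∩ B) / P(B)
So P(A ∩ B) = P(A|B) × P(B)
= 8/25 × 1/5
= 8/125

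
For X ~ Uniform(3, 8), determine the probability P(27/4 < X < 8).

P(27/4 < X < 8) = ∫_{27/4}^{8} f(x) dx
where f(x) = \frac{1}{5}
= \frac{1}{4}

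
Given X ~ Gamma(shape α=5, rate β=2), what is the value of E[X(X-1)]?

E[X(X-1)] = E[X² - X] = E[X²] - E[X]
E[X] = \frac{5}{2}
E[X²] = Var(X) + (E[X])² = \frac{5}{4} + (\frac{5}{2})² = \frac{15}{2}
E[X(X-1)] = \frac{15}{2} - \frac{5}{2} = 5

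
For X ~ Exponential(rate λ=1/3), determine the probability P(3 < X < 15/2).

P(3 < X < 15/2) = ∫_{3}^{15/2} f(x) dx
where f(x) = \frac{e^{- \frac{x}{3}}}{3}
= - \frac{1}{e^{\frac{5}{2}}} + e^{-1}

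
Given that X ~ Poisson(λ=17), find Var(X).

For X ~ Poisson(λ=17):
Var(X) = 17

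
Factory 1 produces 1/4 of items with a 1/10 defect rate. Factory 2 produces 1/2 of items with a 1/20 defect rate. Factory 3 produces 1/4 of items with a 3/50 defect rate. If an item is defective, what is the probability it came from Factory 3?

Using Bayes' theorem:
P(F1) = 1/4, P(D|F1) = 1/10
P(F2) = 1/2, P(D|F2) = 1/20
P(F3) = 1/4, P(D|F3) = 3/50
P(D) = P(D|F1)P(F1) + P(D|F2)P(F2) + P(D|F3)P(F3)
     = \frac{13}{200}
P(F3|D) = P(D|F3)P(F3) / P(D)
= \frac{3}{13}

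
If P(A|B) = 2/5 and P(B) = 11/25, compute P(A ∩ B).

By definition, P(A|B) = P(A ∩ B) / P(B)
So P(A ∩ B) = P(A|B) × P(B)
= 2/5 × 11/25
= 22/125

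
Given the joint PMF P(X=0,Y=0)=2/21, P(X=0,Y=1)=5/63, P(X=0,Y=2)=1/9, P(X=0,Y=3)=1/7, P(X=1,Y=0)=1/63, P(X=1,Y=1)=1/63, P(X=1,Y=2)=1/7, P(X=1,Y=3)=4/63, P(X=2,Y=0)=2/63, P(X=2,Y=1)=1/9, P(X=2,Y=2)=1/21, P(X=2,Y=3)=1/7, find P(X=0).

P(X=0) = P(X=0,Y=0) + P(X=0,Y=1) + P(X=0,Y=2) + P(X=0,Y=3)
= 2/21 + 5/63 + 1/9 + 1/7
= 3/7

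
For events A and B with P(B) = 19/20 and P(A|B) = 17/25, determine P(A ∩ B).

By definition, P(A|B) = P(A ∩ B) / P(B)
So P(A ∩ B) = P(A|B) × P(B)
= 17/25 × 19/20
= 323/500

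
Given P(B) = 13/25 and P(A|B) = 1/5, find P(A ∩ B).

By definition, P(A|B) = P(A ∩ B) / P(B)
So P(A ∩ B) = P(A|B) × P(B)
= 1/5 × 13/25
= 13/125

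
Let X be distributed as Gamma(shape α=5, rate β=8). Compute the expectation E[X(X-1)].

E[X(X-1)] = E[X² - X] = E[X²] - E[X]
E[X] = \frac{5}{8}
E[X²] = Var(X) + (E[X])² = \frac{5}{64} + (\frac{5}{8})² = \frac{15}{32}
E[X(X-1)] = \frac{15}{32} - \frac{5}{8} = - \frac{5}{32}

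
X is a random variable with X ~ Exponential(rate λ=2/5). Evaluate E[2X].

For X ~ Exponential(rate λ=2/5):
E[X] = \frac{5}{2}
E[2X] = 2 × E[X] + 0 = 5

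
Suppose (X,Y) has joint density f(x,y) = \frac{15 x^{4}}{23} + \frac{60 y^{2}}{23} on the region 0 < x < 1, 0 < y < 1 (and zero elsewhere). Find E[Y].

E[Y] = ∫_0^1 ∫_0^1 y × f(x,y) dx dy
= \frac{33}{46}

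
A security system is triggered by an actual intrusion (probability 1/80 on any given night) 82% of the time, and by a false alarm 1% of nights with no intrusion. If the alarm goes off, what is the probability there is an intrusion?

Let D = the rare event, + = positive/flagged.
P(D) = 1/80
P(+|D) = 82/100 = 41/50
P(+|D') = 1/100
P(+) = P(+|D)P(D) + P(+|D')P(D')
     = \frac{41}{50} × \frac{1}{80} + \frac{1}{100} × \frac{79}{80}
     = \frac{161}{8000}
P(D|+) = P(+|D)P(D)/P(+) = \frac{82}{161}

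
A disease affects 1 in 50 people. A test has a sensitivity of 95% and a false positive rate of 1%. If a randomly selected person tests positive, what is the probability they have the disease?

Let D = the rare event, + = positive/flagged.
P(D) = 1/50
P(+|D) = 95/100 = 19/20
P(+|D') = 1/100
P(+) = P(+|D)P(D) + P(+|D')P(D')
     = \frac{19}{20} × \frac{1}{50} + \frac{1}{100} × \frac{49}{50}
     = \frac{18}{625}
P(D|+) = P(+|D)P(D)/P(+) = \frac{95}{144}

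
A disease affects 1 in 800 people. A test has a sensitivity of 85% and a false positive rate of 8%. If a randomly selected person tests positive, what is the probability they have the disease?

Let D = the rare event, + = positive/flagged.
P(D) = 1/800
P(+|D) = 85/100 = 17/20
P(+|D') = 8/100 = 2/25
P(+) = P(+|D)P(D) + P(+|D')P(D')
     = \frac{17}{20} × \frac{1}{800} + \frac{2}{25} × \frac{799}{800}
     = \frac{6477}{80000}
P(D|+) = P(+|D)P(D)/P(+) = \frac{5}{381}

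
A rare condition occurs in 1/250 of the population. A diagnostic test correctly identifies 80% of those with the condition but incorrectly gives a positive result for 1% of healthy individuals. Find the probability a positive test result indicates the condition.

Let D = the rare event, + = positive/flagged.
P(D) = 1/250
P(+|D) = 80/100 = 4/5
P(+|D') = 1/100
P(+) = P(+|D)P(D) + P(+|D')P(D')
     = \frac{4}{5} × \frac{1}{250} + \frac{1}{100} × \frac{249}{250}
     = \frac{329}{25000}
P(D|+) = P(+|D)P(D)/P(+) = \frac{80}{329}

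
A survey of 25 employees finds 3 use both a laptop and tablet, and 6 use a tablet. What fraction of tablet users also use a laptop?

P(A ∩ B) = 3/25
P(B) = 6/25
P(A|B) = P(A ∩ B) / P(B) = (3/25) / (6/25) = 1/2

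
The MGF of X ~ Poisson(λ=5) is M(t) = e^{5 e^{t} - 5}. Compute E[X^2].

To find E[X^2], compute M^(2)(0):
M^(1)(t) = 5 e^{t} e^{5 e^{t} - 5}
M^(2)(t) = 25 e^{2 t} e^{5 e^{t} - 5} + 5 e^{t} e^{5 e^{t} - 5}
M^(2)(0) = 30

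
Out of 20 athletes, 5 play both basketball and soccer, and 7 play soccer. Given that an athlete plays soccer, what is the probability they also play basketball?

P(A ∩ B) = 5/20 = 1/4
P(B) = 7/20
P(A|B) = P(A ∩ B) / P(B) = (1/4) / (7/20) = 5/7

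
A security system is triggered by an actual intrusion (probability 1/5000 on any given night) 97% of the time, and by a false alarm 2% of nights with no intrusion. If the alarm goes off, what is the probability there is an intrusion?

Let D = the rare event, + = positive/flagged.
P(D) = 1/5000
P(+|D) = 97/100
P(+|D') = 2/100 = 1/50
P(+) = P(+|D)P(D) + P(+|D')P(D')
     = \frac{97}{100} × \frac{1}{5000} + \frac{1}{50} × \frac{4999}{5000}
     = \frac{2019}{100000}
P(D|+) = P(+|D)P(D)/P(+) = \frac{97}{10095}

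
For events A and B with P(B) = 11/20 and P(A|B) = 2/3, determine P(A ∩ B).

By definition, P(A|B) = P(A ∩ B) / P(B)
So P(A ∩ B) = P(A|B) × P(B)
= 2/3 × 11/20
= 11/30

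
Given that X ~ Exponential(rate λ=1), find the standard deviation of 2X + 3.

For X ~ Exponential(rate λ=1):
Var(X) = 1
SD(X) = √(Var(X)) = √(1) = 1
SD(2X + 3) = |2| × SD(X) = 2 × 1 = 2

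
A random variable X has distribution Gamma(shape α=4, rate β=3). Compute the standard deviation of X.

For X ~ Gamma(shape α=4, rate β=3):
Var(X) = \frac{4}{9}
SD(X) = √(Var(X)) = √(\frac{4}{9}) = \frac{2}{3}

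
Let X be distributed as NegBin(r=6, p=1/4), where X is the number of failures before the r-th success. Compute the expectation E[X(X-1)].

E[X(X-1)] = E[X² - X] = E[X²] - E[X]
E[X] = 18
E[X²] = Var(X) + (E[X])² = 72 + (18)² = 396
E[X(X-1)] = 396 - 18 = 378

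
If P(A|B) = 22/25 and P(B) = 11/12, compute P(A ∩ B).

By definition, P(A|B) = P(A ∩ B) / P(B)
So P(A ∩ B) = P(A|B) × P(B)
= 22/25 × 11/12
= 121/150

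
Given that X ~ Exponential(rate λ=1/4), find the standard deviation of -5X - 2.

For X ~ Exponential(rate λ=1/4):
Var(X) = 16
SD(X) = √(Var(X)) = √(16) = 4
SD(-5X - 2) = |-5| × SD(X) = 5 × 4 = 20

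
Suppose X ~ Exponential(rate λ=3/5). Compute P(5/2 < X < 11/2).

P(5/2 < X < 11/2) = ∫_{5/2}^{11/2} f(x) dx
where f(x) = \frac{3 e^{- \frac{3 x}{5}}}{5}
= - \frac{1}{e^{\frac{33}{10}}} + e^{- \frac{3}{2}}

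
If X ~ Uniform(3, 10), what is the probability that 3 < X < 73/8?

P(3 < X < 73/8) = ∫_{3}^{73/8} f(x) dx
where f(x) = \frac{1}{7}
= \frac{7}{8}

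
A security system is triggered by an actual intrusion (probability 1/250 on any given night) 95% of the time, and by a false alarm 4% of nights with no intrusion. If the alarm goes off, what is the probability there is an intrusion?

Let D = the rare event, + = positive/flagged.
P(D) = 1/250
P(+|D) = 95/100 = 19/20
P(+|D') = 4/100 = 1/25
P(+) = P(+|D)P(D) + P(+|D')P(D')
     = \frac{19}{20} × \frac{1}{250} + \frac{1}{25} × \frac{249}{250}
     = \frac{1091}{25000}
P(D|+) = P(+|D)P(D)/P(+) = \frac{95}{1091}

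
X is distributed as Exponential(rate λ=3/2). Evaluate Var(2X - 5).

For X ~ Exponential(rate λ=3/2):
Var(X) = \frac{4}{9}
Var(2X - 5) = (2)² × Var(X) = 4 × \frac{4}{9} = \frac{16}{9}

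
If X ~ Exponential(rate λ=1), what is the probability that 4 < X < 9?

P(4 < X < 9) = ∫_{4}^{9} f(x) dx
where f(x) = e^{- x}
= - \frac{1 - e^{5}}{e^{9}}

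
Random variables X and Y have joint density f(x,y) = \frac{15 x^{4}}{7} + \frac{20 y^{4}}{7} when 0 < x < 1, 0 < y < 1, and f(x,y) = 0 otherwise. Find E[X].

E[X] = ∫_0^1 ∫_0^1 x × f(x,y) dy dx
= ∫_0^1 ∫_0^1 x × (\frac{15 x^{4}}{7} + \frac{20 y^{4}}{7}) dy dx
= \frac{9}{14}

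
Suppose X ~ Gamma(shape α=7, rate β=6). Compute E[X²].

Using the identity E[X²] = Var(X) + (E[X])²:
E[X] = \frac{7}{6}
Var(X) = \frac{7}{36}
E[X²] = \frac{7}{36} + (\frac{7}{6})²
= \frac{14}{9}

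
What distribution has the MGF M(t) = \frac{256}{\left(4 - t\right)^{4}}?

The MGF M(t) = \frac{256}{\left(4 - t\right)^{4}} is the standard form for the Gamma distribution.
Comparing with the known MGF formula identifies: Gamma(shape α=4, rate β=4)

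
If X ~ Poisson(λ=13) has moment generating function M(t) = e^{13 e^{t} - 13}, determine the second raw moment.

To find E[X^2], compute M^(2)(0):
M^(1)(t) = 13 e^{t} e^{13 e^{t} - 13}
M^(2)(t) = 169 e^{2 t} e^{13 e^{t} - 13} + 13 e^{t} e^{13 e^{t} - 13}
M^(2)(0) = 182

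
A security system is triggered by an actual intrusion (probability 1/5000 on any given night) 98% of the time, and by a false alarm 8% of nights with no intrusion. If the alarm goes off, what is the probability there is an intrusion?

Let D = the rare event, + = positive/flagged.
P(D) = 1/5000
P(+|D) = 98/100 = 49/50
P(+|D') = 8/100 = 2/25
P(+) = P(+|D)P(D) + P(+|D')P(D')
     = \frac{49}{50} × \frac{1}{5000} + \frac{2}{25} × \frac{4999}{5000}
     = \frac{4009}{50000}
P(D|+) = P(+|D)P(D)/P(+) = \frac{49}{20045}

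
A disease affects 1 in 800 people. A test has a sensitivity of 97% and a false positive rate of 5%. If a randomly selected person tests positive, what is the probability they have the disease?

Let D = the rare event, + = positive/flagged.
P(D) = 1/800
P(+|D) = 97/100
P(+|D') = 5/100 = 1/20
P(+) = P(+|D)P(D) + P(+|D')P(D')
     = \frac{97}{100} × \frac{1}{800} + \frac{1}{20} × \frac{799}{800}
     = \frac{1023}{20000}
P(D|+) = P(+|D)P(D)/P(+) = \frac{97}{4092}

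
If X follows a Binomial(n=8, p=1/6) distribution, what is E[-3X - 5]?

For X ~ Binomial(n=8, p=1/6):
E[X] = \frac{4}{3}
E[-3X - 5] = -3 × E[X] - 5 = -9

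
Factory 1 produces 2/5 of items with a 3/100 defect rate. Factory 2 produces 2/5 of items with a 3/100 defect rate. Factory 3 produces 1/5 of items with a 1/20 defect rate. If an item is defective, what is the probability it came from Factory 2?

Using Bayes' theorem:
P(F1) = 2/5, P(D|F1) = 3/100
P(F2) = 2/5, P(D|F2) = 3/100
P(F3) = 1/5, P(D|F3) = 1/20
P(D) = P(D|F1)P(F1) + P(D|F2)P(F2) + P(D|F3)P(F3)
     = \frac{17}{500}
P(F2|D) = P(D|F2)P(F2) / P(D)
= \frac{6}{17}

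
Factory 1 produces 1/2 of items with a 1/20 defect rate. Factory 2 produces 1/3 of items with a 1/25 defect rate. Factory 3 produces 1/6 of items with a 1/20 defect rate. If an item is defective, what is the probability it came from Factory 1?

Using Bayes' theorem:
P(F1) = 1/2, P(D|F1) = 1/20
P(F2) = 1/3, P(D|F2) = 1/25
P(F3) = 1/6, P(D|F3) = 1/20
P(D) = P(D|F1)P(F1) + P(D|F2)P(F2) + P(D|F3)P(F3)
     = \frac{7}{150}
P(F1|D) = P(D|F1)P(F1) / P(D)
= \frac{15}{28}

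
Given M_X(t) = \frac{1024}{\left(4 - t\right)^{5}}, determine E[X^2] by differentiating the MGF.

To find E[X^2], compute M^(2)(0):
M^(1)(t) = \frac{5120}{\left(4 - t\right)^{6}}
M^(2)(t) = \frac{30720}{\left(4 - t\right)^{7}}
M^(2)(0) = \frac{15}{8}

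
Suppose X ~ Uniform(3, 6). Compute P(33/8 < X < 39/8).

P(33/8 < X < 39/8) = ∫_{33/8}^{39/8} f(x) dx
where f(x) = \frac{1}{3}
= \frac{1}{4}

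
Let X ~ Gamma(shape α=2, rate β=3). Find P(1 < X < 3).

P(1 < X < 3) = ∫_{1}^{3} f(x) dx
where f(x) = 9 x e^{- 3 x}
= \frac{2 \left(-5 + 2 e^{6}\right)}{e^{9}}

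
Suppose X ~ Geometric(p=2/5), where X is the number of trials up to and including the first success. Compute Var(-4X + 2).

For X ~ Geometric(p=2/5), where X is the number of trials up to and including the first success:
Var(X) = \frac{15}{4}
Var(-4X + 2) = (-4)² × Var(X) = 16 × \frac{15}{4} = 60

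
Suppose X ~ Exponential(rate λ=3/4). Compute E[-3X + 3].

For X ~ Exponential(rate λ=3/4):
E[X] = \frac{4}{3}
E[-3X + 3] = -3 × E[X] + 3 = -1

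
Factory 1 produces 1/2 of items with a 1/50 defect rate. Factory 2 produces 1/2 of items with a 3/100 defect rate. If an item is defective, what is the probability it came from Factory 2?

Using Bayes' theorem:
P(F1) = 1/2, P(D|F1) = 1/50
P(F2) = 1/2, P(D|F2) = 3/100
P(D) = P(D|F1)P(F1) + P(D|F2)P(F2)
     = \frac{1}{40}
P(F2|D) = P(D|F2)P(F2) / P(D)
= \frac{3}{5}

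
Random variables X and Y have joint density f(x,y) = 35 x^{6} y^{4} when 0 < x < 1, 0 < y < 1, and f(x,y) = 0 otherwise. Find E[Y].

E[Y] = ∫_0^1 ∫_0^1 y × f(x,y) dx dy
= \frac{5}{6}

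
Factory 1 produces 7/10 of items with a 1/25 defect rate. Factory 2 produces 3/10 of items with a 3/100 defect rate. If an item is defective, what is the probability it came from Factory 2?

Using Bayes' theorem:
P(F1) = 7/10, P(D|F1) = 1/25
P(F2) = 3/10, P(D|F2) = 3/100
P(D) = P(D|F1)P(F1) + P(D|F2)P(F2)
     = \frac{37}{1000}
P(F2|D) = P(D|F2)P(F2) / P(D)
= \frac{9}{37}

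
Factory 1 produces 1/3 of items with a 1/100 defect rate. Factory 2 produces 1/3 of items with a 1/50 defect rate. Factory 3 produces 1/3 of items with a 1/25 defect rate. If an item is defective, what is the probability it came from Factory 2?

Using Bayes' theorem:
P(F1) = 1/3, P(D|F1) = 1/100
P(F2) = 1/3, P(D|F2) = 1/50
P(F3) = 1/3, P(D|F3) = 1/25
P(D) = P(D|F1)P(F1) + P(D|F2)P(F2) + P(D|F3)P(F3)
     = \frac{7}{300}
P(F2|D) = P(D|F2)P(F2) / P(D)
= \frac{2}{7}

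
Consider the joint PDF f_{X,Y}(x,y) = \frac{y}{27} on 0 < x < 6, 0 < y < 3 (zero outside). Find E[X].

f_X(x) = ∫_0^3 \frac{y}{27} dy = \frac{1}{6}
E[X] = ∫_0^6 x × (\frac{1}{6}) dx = 3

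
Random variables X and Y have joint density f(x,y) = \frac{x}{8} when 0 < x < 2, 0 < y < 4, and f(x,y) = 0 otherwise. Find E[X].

f_X(x) = ∫_0^4 \frac{x}{8} dy = \frac{x}{2}
E[X] = ∫_0^2 x × (\frac{x}{2}) dx = \frac{4}{3}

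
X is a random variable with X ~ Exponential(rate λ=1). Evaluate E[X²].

Using the identity E[X²] = Var(X) + (E[X])²:
E[X] = 1
Var(X) = 1
E[X²] = 1 + (1)²
= 2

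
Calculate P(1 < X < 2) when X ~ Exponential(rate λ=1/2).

P(1 < X < 2) = ∫_{1}^{2} f(x) dx
where f(x) = \frac{e^{- \frac{x}{2}}}{2}
= - \frac{1}{e} + e^{- \frac{1}{2}}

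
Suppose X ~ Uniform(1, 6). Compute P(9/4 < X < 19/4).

P(9/4 < X < 19/4) = ∫_{9/4}^{19/4} f(x) dx
where f(x) = \frac{1}{5}
= \frac{1}{2}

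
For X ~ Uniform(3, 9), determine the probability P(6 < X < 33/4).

P(6 < X < 33/4) = ∫_{6}^{33/4} f(x) dx
where f(x) = \frac{1}{6}
= \frac{3}{8}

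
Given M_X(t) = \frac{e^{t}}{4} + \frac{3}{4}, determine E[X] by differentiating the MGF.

To find E[X], compute M^(1)(0):
M^(1)(t) = \frac{e^{t}}{4}
M^(1)(0) = \frac{1}{4}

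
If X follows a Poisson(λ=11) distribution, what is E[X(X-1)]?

E[X(X-1)] = E[X² - X] = E[X²] - E[X]
E[X] = 11
E[X²] = Var(X) + (E[X])² = 11 + (11)² = 132
E[X(X-1)] = 132 - 11 = 121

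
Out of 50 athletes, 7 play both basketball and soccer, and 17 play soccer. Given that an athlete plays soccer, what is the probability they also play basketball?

P(A ∩ B) = 7/50
P(B) = 17/50
P(A|B) = P(A ∩ B) / P(B) = (7/50) / (17/50) = 7/17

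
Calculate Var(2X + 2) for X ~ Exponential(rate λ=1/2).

For X ~ Exponential(rate λ=1/2):
Var(X) = 4
Var(2X + 2) = (2)² × Var(X) = 4 × 4 = 16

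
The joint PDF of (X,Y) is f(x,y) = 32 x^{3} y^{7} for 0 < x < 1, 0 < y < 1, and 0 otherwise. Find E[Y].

E[Y] = ∫_0^1 ∫_0^1 y × f(x,y) dx dy
= \frac{8}{9}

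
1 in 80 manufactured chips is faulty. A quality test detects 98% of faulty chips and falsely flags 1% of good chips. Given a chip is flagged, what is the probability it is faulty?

Let D = the rare event, + = positive/flagged.
P(D) = 1/80
P(+|D) = 98/100 = 49/50
P(+|D') = 1/100
P(+) = P(+|D)P(D) + P(+|D')P(D')
     = \frac{49}{50} × \frac{1}{80} + \frac{1}{100} × \frac{79}{80}
     = \frac{177}{8000}
P(D|+) = P(+|D)P(D)/P(+) = \frac{98}{177}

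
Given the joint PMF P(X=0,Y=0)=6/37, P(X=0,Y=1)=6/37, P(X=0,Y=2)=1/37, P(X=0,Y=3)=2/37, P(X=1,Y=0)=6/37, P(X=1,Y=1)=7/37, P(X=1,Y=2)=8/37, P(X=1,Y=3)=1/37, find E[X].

First find marginal of X:
P(X=0) = 15/37
P(X=1) = 22/37
E[X] = 0 × 15/37 + 1 × 22/37 = 22/37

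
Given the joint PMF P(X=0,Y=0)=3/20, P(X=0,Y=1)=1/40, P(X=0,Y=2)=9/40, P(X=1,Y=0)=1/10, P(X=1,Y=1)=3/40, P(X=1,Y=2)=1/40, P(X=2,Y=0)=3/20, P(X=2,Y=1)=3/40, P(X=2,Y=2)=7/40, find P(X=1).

P(X=1) = P(X=1,Y=0) + P(X=1,Y=1) + P(X=1,Y=2)
= 1/10 + 3/40 + 1/40
= 1/5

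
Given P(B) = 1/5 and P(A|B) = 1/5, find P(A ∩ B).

By definition, P(A|B) = P(A ∩ B) / P(B)
So P(A ∩ B) = P(A|B) × P(B)
= 1/5 × 1/5
= 1/25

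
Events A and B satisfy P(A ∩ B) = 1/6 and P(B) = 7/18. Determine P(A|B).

P(A|B) = P(A ∩ B) / P(B)
= (1/6) / (7/18)
= 3/7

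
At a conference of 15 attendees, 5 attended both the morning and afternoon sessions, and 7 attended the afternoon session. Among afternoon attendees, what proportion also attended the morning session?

P(A ∩ B) = 5/15 = 1/3
P(B) = 7/15
P(A|B) = P(A ∩ B) / P(B) = (1/3) / (7/15) = 5/7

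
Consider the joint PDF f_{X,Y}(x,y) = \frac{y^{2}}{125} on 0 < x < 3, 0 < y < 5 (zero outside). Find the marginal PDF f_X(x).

f_X(x) = ∫_0^5 f(x,y) dy
= ∫_0^5 \frac{y^{2}}{125} dy
= \frac{1}{3} for 0 < x < 3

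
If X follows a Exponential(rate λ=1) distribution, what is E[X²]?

Using the identity E[X²] = Var(X) + (E[X])²:
E[X] = 1
Var(X) = 1
E[X²] = 1 + (1)²
= 2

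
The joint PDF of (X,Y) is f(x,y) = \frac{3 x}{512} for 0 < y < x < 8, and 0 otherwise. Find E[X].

f_X(x) = ∫_0^x \frac{3 x}{512} dy = \frac{3 x^{2}}{512}
E[X] = ∫_0^8 x × (\frac{3 x^{2}}{512}) dx = 6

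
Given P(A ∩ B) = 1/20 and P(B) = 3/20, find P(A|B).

P(A|B) = P(A ∩ B) / P(B)
= (1/20) / (3/20)
= 1/3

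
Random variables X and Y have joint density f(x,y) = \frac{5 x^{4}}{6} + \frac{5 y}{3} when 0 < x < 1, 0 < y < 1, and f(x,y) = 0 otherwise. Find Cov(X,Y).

E[XY] = ∫∫ xy × f(x,y) dx dy = \frac{25}{72}
E[X] = \frac{5}{9}
E[Y] = \frac{23}{36}
Cov(X,Y) = E[XY] - E[X]E[Y] = - \frac{5}{648}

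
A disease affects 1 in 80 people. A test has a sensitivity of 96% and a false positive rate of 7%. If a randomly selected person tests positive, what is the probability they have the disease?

Let D = the rare event, + = positive/flagged.
P(D) = 1/80
P(+|D) = 96/100 = 24/25
P(+|D') = 7/100
P(+) = P(+|D)P(D) + P(+|D')P(D')
     = \frac{24}{25} × \frac{1}{80} + \frac{7}{100} × \frac{79}{80}
     = \frac{649}{8000}
P(D|+) = P(+|D)P(D)/P(+) = \frac{96}{649}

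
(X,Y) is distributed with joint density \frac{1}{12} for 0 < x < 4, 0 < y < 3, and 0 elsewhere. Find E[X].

f_X(x) = ∫_0^3 \frac{1}{12} dy = \frac{1}{4}
E[X] = ∫_0^4 x × (\frac{1}{4}) dx = 2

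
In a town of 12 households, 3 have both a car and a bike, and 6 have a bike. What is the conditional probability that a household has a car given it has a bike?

P(A ∩ B) = 3/12 = 1/4
P(B) = 6/12 = 1/2
P(A|B) = P(A ∩ B) / P(B) = (1/4) / (1/2) = 1/2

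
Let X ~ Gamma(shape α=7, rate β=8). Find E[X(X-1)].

E[X(X-1)] = E[X² - X] = E[X²] - E[X]
E[X] = \frac{7}{8}
E[X²] = Var(X) + (E[X])² = \frac{7}{64} + (\frac{7}{8})² = \frac{7}{8}
E[X(X-1)] = \frac{7}{8} - \frac{7}{8} = 0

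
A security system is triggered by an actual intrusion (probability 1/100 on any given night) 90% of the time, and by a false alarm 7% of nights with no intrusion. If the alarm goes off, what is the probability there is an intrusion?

Let D = the rare event, + = positive/flagged.
P(D) = 1/100
P(+|D) = 90/100 = 9/10
P(+|D') = 7/100
P(+) = P(+|D)P(D) + P(+|D')P(D')
     = \frac{9}{10} × \frac{1}{100} + \frac{7}{100} × \frac{99}{100}
     = \frac{783}{10000}
P(D|+) = P(+|D)P(D)/P(+) = \frac{10}{87}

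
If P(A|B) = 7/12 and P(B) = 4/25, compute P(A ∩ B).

By definition, P(A|B) = P(A ∩ B) / P(B)
So P(A ∩ B) = P(A|B) × P(B)
= 7/12 × 4/25
= 7/75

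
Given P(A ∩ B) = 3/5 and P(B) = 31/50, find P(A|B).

P(A|B) = P(A ∩ B) / P(B)
= (3/5) / (31/50)
= 30/31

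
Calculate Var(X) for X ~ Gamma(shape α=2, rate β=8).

For X ~ Gamma(shape α=2, rate β=8):
Var(X) = \frac{1}{32}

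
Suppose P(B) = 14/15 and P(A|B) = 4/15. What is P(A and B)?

By definition, P(A|B) = P(A ∩ B) / P(B)
So P(A ∩ B) = P(A|B) × P(B)
= 4/15 × 14/15
= 56/225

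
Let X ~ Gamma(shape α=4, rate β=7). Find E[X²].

Using the identity E[X²] = Var(X) + (E[X])²:
E[X] = \frac{4}{7}
Var(X) = \frac{4}{49}
E[X²] = \frac{4}{49} + (\frac{4}{7})²
= \frac{20}{49}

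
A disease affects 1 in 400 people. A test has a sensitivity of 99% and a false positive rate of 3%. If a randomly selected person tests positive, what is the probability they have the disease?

Let D = the rare event, + = positive/flagged.
P(D) = 1/400
P(+|D) = 99/100
P(+|D') = 3/100
P(+) = P(+|D)P(D) + P(+|D')P(D')
     = \frac{99}{100} × \frac{1}{400} + \frac{3}{100} × \frac{399}{400}
     = \frac{81}{2500}
P(D|+) = P(+|D)P(D)/P(+) = \frac{11}{144}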